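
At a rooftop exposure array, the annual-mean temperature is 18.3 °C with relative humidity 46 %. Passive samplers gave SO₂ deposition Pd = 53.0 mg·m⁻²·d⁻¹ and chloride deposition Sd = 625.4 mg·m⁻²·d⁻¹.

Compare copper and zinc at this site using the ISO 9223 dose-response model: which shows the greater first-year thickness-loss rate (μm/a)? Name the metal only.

copper: temperature factor f = -0.080·(8.3) = -0.6640
  sulphur-dioxide contribution → 0.1156 μm/a
  chloride contribution → 0.7487 μm/a
  ⇒ r_corr(copper) = 0.8643 μm/a
zinc: temperature factor f = -0.071·(8.3) = -0.5893
  sulphur-dioxide contribution → 0.3407 μm/a
  chloride contribution → 4.701 μm/a
  total first-year rate 5.042 μm/a
Ordering by μm/a: zinc (5.04) > copper (0.864)

zinc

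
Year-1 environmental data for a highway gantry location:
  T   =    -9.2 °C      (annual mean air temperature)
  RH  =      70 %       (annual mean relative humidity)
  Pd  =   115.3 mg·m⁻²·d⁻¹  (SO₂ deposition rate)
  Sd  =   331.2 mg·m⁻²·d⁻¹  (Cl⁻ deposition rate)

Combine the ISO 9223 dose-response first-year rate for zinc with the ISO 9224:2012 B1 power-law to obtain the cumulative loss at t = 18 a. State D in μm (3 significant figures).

D(18) = 17.2 μm

zinc: temperature factor f = +0.038·(-19.2) = -0.7296
  sulphur-dioxide contribution → 1.257 μm/a
  chloride contribution → 0.3829 μm/a
  ⇒ r_corr(zinc) = 1.64 μm/a
Long-term exponent b (ISO 9224 Table 2, B1) = 0.813
  D(18) = 1.64 × 18^0.813 = 1.64 × 10.48 = 17.19 μm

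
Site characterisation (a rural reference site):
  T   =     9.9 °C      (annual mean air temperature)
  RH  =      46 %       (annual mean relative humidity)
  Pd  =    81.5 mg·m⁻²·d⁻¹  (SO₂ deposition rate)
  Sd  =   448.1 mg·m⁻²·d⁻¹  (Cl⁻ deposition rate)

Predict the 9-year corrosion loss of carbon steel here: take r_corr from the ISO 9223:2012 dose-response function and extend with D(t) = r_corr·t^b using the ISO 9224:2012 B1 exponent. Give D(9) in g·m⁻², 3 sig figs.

D(9) = 1.82e+03 g·m⁻²

carbon steel: temperature factor f = +0.150·(-0.1) = -0.0150
  SO₂ term: 1.77·81.5^0.52·exp(0.02·46-0.0150) = 43.13
  Sd branch = 0.102·Sd^0.62·e^(0.033·RH+0.04·T) = 30.46 μm/a
  r_corr = 43.13 + 30.46 = 73.59 μm/a
ISO 9224: D(t) = r_corr · t^b with b = 0.523 (carbon steel, B1)
  D(9) = 73.59 × 9^0.523 = 73.59 × 3.156 = 232.2 μm
  Mass loss = 232.2 μm × 7.85 g/cm³ = 1823 g·m⁻²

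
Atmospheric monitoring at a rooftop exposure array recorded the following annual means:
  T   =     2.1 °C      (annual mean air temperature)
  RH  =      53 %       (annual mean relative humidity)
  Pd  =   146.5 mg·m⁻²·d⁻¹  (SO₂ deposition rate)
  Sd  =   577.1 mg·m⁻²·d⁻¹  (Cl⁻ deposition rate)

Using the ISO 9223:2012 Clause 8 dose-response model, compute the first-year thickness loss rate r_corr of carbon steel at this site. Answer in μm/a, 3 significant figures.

r_corr = 53.7 μm/a

carbon steel: temperature factor f = +0.150·(-7.9) = -1.1850
  Pd branch = 1.77·Pd^0.52·e^(0.02·RH+f) = 20.89 μm/a
  Sd branch = 0.102·Sd^0.62·e^(0.033·RH+0.04·T) = 32.86 μm/a
  sum: 20.89 + 32.86 → r_corr = 53.75 μm/a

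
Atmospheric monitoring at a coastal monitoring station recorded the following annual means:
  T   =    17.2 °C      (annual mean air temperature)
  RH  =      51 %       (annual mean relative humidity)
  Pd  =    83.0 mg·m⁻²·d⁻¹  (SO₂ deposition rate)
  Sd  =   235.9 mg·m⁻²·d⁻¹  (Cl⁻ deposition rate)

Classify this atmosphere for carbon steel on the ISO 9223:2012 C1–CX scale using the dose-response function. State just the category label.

carbon steel: temperature factor f = -0.054·(7.2) = -0.3888
  sulphur-dioxide contribution → 33.11 μm/a
  chloride contribution → 32.31 μm/a
  total first-year rate 65.43 μm/a
ISO 9223 Table 2 (carbon steel): 50 < 65.4 ≤ 80 μm/a ⇒ C4

C4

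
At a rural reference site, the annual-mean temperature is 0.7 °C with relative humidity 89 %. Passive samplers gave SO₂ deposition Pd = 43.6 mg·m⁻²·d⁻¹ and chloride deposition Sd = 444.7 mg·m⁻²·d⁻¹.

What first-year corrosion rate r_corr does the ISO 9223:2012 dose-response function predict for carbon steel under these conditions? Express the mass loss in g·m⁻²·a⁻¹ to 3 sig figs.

r_corr = 826 g·m⁻²·a⁻¹

carbon steel: T≤10 °C ⇒ hinge +0.150·(0.7−10) = -1.3950
  Pd branch = 1.77·Pd^0.52·e^(0.02·RH+f) = 18.52 μm/a
  Cl⁻ term: 0.102·444.7^0.62·exp(0.033·89+0.04·0.7) = 86.71
  r_corr = 18.52 + 86.71 = 105.2 μm/a
Convert to mass loss: 105.2 μm/a × 7.85 g/cm³ = 826.1 g·m⁻²·a⁻¹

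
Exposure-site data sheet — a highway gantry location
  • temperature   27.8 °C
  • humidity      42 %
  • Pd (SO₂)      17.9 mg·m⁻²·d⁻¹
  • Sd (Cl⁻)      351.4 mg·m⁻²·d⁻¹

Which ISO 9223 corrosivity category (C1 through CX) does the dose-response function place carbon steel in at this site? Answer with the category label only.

carbon steel: T>10 °C ⇒ hinge -0.054·(27.8−10) = -0.9612
  sulphur-dioxide contribution → 7.028 μm/a
  chloride contribution → 46.97 μm/a
  ⇒ r_corr(carbon steel) = 54 μm/a
54 μm/a falls in (50, 80] for carbon steel → category C4

C4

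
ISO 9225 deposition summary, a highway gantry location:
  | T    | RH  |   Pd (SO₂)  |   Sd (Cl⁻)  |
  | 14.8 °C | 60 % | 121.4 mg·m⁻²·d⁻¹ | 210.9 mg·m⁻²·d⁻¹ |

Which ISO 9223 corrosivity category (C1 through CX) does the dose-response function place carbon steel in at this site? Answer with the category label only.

carbon steel: T>10 °C ⇒ hinge -0.054·(14.8−10) = -0.2592
  Pd branch = 1.77·Pd^0.52·e^(0.02·RH+f) = 55 μm/a
  Sd branch = 0.102·Sd^0.62·e^(0.033·RH+0.04·T) = 36.86 μm/a
  sum: 55 + 36.86 → r_corr = 91.86 μm/a
Category bounds: 80…200 μm/a bracket r_corr ⇒ C5

C5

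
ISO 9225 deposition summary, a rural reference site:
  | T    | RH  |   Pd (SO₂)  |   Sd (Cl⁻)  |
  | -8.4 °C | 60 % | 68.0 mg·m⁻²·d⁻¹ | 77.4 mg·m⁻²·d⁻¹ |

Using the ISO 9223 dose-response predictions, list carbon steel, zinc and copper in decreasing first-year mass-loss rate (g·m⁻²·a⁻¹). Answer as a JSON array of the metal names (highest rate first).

["carbon steel", "zinc", "copper"]

carbon steel: f(T) = +0.150·(T−10) [T≤10 °C] = -2.7600
  sulphur-dioxide contribution → 3.337 μm/a
  chloride contribution → 7.827 μm/a
  ⇒ r_corr(carbon steel) = 11.16 μm/a
  mass loss = 11.16 μm/a × 7.85 g/cm³ = 87.64 g·m⁻²·a⁻¹
zinc: f(T) = +0.038·(T−10) [T≤10 °C] = -0.6992
  sulphur-dioxide contribution → 0.6485 μm/a
  chloride contribution → 0.1652 μm/a
  ⇒ r_corr(zinc) = 0.8137 μm/a
  mass loss = 0.8137 μm/a × 7.14 g/cm³ = 5.81 g·m⁻²·a⁻¹
copper: temperature factor f = +0.126·(-18.4) = -2.3184
  sulphur-dioxide contribution → 0.05386 μm/a
  chloride contribution → 0.1905 μm/a
  total first-year rate 0.2444 μm/a
  mass loss = 0.2444 μm/a × 8.96 g/cm³ = 2.19 g·m⁻²·a⁻¹
Ordering by g·m⁻²·a⁻¹: carbon steel (87.6) > zinc (5.81) > copper (2.19)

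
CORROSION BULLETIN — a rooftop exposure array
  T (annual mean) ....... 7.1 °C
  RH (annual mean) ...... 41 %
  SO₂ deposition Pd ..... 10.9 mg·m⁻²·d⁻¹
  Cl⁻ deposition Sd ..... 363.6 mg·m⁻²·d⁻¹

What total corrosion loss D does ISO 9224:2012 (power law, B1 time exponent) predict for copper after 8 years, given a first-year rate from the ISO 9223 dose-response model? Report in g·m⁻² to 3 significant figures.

D(8) = 13.9 g·m⁻²

copper: f(T) = +0.126·(T−10) [T≤10 °C] = -0.3654
  sulphur-dioxide contribution → 0.07689 μm/a
  chloride contribution → 0.312 μm/a
  ⇒ r_corr(copper) = 0.3889 μm/a
Long-term exponent b (ISO 9224 Table 2, B1) = 0.667
  D(8) = 0.3889 × 8^0.667 = 0.3889 × 4.003 = 1.557 μm
  Mass loss = 1.557 μm × 8.96 g/cm³ = 13.95 g·m⁻²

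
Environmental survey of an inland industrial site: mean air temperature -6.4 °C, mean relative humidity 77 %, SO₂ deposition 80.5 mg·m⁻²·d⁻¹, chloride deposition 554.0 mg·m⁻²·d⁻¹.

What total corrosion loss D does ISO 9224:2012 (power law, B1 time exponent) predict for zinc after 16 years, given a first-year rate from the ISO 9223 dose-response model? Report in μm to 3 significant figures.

zinc: T≤10 °C ⇒ hinge +0.038·(-6.4−10) = -0.6232
  Pd branch = 0.0129·Pd^0.44·e^(0.046·RH+f) = 1.647 μm/a
  Sd branch = 0.0175·Sd^0.57·e^(0.008·RH+0.085·T) = 0.6888 μm/a
  sum: 1.647 + 0.6888 → r_corr = 2.336 μm/a
ISO 9224: D(t) = r_corr · t^b with b = 0.813 (zinc, B1)
  D(16) = 2.336 × 16^0.813 = 2.336 × 9.527 = 22.26 μm

D(16) = 22.3 μm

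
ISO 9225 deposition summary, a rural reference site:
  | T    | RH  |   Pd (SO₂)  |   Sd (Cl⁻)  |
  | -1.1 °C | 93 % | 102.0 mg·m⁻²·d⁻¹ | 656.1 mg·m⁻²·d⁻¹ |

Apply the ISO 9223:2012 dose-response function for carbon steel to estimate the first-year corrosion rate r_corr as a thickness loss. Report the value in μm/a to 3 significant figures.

carbon steel: T≤10 °C ⇒ hinge +0.150·(-1.1−10) = -1.6650
  sulphur-dioxide contribution → 23.83 μm/a
  chloride contribution → 117.2 μm/a
  ⇒ r_corr(carbon steel) = 141 μm/a

r_corr = 141 μm/a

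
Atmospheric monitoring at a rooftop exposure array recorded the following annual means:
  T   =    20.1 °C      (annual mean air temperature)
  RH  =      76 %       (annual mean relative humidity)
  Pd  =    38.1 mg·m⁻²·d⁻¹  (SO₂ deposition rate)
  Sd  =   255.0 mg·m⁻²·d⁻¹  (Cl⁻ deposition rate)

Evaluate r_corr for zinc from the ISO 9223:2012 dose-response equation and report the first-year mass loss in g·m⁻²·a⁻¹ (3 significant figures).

zinc: temperature factor f = -0.071·(10.1) = -0.7171
  sulphur-dioxide contribution → 1.031 μm/a
  chloride contribution → 4.176 μm/a
  total first-year rate 5.207 μm/a
Convert to mass loss: 5.207 μm/a × 7.14 g/cm³ = 37.18 g·m⁻²·a⁻¹

r_corr = 37.2 g·m⁻²·a⁻¹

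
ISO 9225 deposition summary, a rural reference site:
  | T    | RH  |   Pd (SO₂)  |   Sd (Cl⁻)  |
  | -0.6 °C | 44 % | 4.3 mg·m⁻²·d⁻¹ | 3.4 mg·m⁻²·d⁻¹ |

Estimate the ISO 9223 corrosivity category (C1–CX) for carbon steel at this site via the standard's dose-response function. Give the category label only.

carbon steel: f(T) = +0.150·(T−10) [T≤10 °C] = -1.5900
  sulphur-dioxide contribution → 1.858 μm/a
  chloride contribution → 0.9084 μm/a
  ⇒ r_corr(carbon steel) = 2.766 μm/a
ISO 9223 Table 2 (carbon steel): 1.3 < 2.77 ≤ 25 μm/a ⇒ C2

C2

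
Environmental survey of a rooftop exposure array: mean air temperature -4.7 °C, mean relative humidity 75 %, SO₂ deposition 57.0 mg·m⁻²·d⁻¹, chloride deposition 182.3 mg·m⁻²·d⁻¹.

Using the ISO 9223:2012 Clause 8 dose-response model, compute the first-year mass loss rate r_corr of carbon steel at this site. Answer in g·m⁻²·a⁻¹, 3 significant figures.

carbon steel: T≤10 °C ⇒ hinge +0.150·(-4.7−10) = -2.2050
  Pd branch = 1.77·Pd^0.52·e^(0.02·RH+f) = 7.159 μm/a
  Sd branch = 0.102·Sd^0.62·e^(0.033·RH+0.04·T) = 25.32 μm/a
  sum: 7.159 + 25.32 → r_corr = 32.48 μm/a
Convert to mass loss: 32.48 μm/a × 7.85 g/cm³ = 255 g·m⁻²·a⁻¹

r_corr = 255 g·m⁻²·a⁻¹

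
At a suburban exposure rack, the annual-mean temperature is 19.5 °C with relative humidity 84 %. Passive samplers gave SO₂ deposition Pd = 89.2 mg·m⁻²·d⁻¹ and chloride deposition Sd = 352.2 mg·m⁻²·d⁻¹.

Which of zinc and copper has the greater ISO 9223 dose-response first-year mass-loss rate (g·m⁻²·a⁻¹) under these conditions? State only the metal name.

zinc: f(T) = -0.071·(T−10) [T>10 °C] = -0.6745
  SO₂ term: 0.0129·89.2^0.44·exp(0.046·84-0.6745) = 2.259
  Cl⁻ term: 0.0175·352.2^0.57·exp(0.008·84+0.085·19.5) = 5.086
  sum: 2.259 + 5.086 → r_corr = 7.345 μm/a
  mass loss = 7.345 μm/a × 7.14 g/cm³ = 52.45 g·m⁻²·a⁻¹
copper: temperature factor f = -0.080·(9.5) = -0.7600
  SO₂ term: 0.0053·89.2^0.26·exp(0.059·84-0.7600) = 1.132
  Cl⁻ term: 0.01025·352.2^0.27·exp(0.036·84+0.049·19.5) = 2.671
  r_corr = 1.132 + 2.671 = 3.802 μm/a
  mass loss = 3.802 μm/a × 8.96 g/cm³ = 34.07 g·m⁻²·a⁻¹
Ordering by g·m⁻²·a⁻¹: zinc (52.4) > copper (34.1)

zinc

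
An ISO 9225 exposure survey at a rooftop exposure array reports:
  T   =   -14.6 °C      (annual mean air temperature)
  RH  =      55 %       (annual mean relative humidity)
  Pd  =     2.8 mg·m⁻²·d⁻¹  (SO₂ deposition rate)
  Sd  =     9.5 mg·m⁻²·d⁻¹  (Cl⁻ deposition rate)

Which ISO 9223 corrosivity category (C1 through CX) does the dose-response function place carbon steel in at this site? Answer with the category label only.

C2

carbon steel: temperature factor f = +0.150·(-24.6) = -3.6900
  Pd branch = 1.77·Pd^0.52·e^(0.02·RH+f) = 0.2268 μm/a
  Cl⁻ term: 0.102·9.5^0.62·exp(0.033·55+0.04·-14.6) = 1.411
  r_corr = 0.2268 + 1.411 = 1.637 μm/a
1.64 μm/a falls in (1.3, 25] for carbon steel → category C2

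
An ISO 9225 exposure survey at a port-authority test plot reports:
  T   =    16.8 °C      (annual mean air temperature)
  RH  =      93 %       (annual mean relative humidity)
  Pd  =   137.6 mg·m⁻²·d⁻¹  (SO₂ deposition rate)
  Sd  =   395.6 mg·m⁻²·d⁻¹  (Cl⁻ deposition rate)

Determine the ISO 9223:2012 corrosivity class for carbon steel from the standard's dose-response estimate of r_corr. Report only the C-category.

CX

carbon steel: T>10 °C ⇒ hinge -0.054·(16.8−10) = -0.3672
  Pd branch = 1.77·Pd^0.52·e^(0.02·RH+f) = 101.9 μm/a
  Sd branch = 0.102·Sd^0.62·e^(0.033·RH+0.04·T) = 175.2 μm/a
  r_corr = 101.9 + 175.2 = 277.2 μm/a
ISO 9223 Table 2 (carbon steel): 200 < 277 ≤ 700 μm/a ⇒ CX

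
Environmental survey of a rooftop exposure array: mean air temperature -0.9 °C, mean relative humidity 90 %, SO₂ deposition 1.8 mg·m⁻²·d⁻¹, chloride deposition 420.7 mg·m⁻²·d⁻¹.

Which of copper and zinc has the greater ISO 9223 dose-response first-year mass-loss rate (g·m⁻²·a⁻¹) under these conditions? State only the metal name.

copper: T≤10 °C ⇒ hinge +0.126·(-0.9−10) = -1.3734
  sulphur-dioxide contribution → 0.3164 μm/a
  chloride contribution → 1.28 μm/a
  ⇒ r_corr(copper) = 1.596 μm/a
  mass loss = 1.596 μm/a × 8.96 g/cm³ = 14.3 g·m⁻²·a⁻¹
zinc: temperature factor f = +0.038·(-10.9) = -0.4142
  sulphur-dioxide contribution → 0.6934 μm/a
  chloride contribution → 1.043 μm/a
  ⇒ r_corr(zinc) = 1.736 μm/a
  mass loss = 1.736 μm/a × 7.14 g/cm³ = 12.4 g·m⁻²·a⁻¹
Ordering by g·m⁻²·a⁻¹: copper (14.3) > zinc (12.4)

copper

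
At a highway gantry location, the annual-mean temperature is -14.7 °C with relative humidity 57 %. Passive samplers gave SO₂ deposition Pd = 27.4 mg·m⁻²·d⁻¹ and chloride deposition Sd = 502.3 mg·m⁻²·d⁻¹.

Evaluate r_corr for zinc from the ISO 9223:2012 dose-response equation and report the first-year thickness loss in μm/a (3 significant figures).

zinc: temperature factor f = +0.038·(-24.7) = -0.9386
  Pd branch = 0.0129·Pd^0.44·e^(0.046·RH+f) = 0.2981 μm/a
  Cl⁻ term: 0.0175·502.3^0.57·exp(0.008·57+0.085·-14.7) = 0.2741
  r_corr = 0.2981 + 0.2741 = 0.5722 μm/a

r_corr = 0.572 μm/a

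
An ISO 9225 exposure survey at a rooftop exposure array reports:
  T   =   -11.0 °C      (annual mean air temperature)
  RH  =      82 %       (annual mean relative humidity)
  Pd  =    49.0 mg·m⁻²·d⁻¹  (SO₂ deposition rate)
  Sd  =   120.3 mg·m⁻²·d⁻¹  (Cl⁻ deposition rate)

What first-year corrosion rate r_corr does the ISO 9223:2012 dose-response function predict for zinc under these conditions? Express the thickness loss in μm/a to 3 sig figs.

zinc: temperature factor f = +0.038·(-21.0) = -0.7980
  Pd branch = 0.0129·Pd^0.44·e^(0.046·RH+f) = 1.399 μm/a
  Cl⁻ term: 0.0175·120.3^0.57·exp(0.008·82+0.085·-11.0) = 0.2031
  sum: 1.399 + 0.2031 → r_corr = 1.602 μm/a

r_corr = 1.60 μm/a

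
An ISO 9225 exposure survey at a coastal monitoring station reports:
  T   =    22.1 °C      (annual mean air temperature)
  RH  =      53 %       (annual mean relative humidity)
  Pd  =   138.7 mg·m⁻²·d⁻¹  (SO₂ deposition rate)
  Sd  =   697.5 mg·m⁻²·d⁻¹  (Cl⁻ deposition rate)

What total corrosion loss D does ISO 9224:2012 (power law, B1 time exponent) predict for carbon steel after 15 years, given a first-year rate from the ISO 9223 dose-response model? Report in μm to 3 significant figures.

carbon steel: T>10 °C ⇒ hinge -0.054·(22.1−10) = -0.6534
  Pd branch = 1.77·Pd^0.52·e^(0.02·RH+f) = 34.55 μm/a
  Sd branch = 0.102·Sd^0.62·e^(0.033·RH+0.04·T) = 82.24 μm/a
  r_corr = 34.55 + 82.24 = 116.8 μm/a
Long-term exponent b (ISO 9224 Table 2, B1) = 0.523
  D(15) = 116.8 × 15^0.523 = 116.8 × 4.122 = 481.4 μm

D(15) = 481 μm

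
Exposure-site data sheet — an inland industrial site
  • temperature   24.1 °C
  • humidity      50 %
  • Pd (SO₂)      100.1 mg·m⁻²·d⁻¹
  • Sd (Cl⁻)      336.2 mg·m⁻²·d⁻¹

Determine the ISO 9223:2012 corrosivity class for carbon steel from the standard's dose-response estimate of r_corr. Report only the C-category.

C4

carbon steel: f(T) = -0.054·(T−10) [T>10 °C] = -0.7614
  Pd branch = 1.77·Pd^0.52·e^(0.02·RH+f) = 24.65 μm/a
  Cl⁻ term: 0.102·336.2^0.62·exp(0.033·50+0.04·24.1) = 51.33
  r_corr = 24.65 + 51.33 = 75.98 μm/a
ISO 9223 Table 2 (carbon steel): 50 < 76 ≤ 80 μm/a ⇒ C4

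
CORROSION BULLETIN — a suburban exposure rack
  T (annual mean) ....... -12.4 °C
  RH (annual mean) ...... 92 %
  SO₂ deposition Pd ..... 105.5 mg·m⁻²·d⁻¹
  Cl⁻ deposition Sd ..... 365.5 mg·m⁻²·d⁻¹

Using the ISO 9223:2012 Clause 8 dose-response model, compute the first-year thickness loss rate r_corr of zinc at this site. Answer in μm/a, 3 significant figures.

zinc: f(T) = +0.038·(T−10) [T≤10 °C] = -0.8512
  sulphur-dioxide contribution → 2.945 μm/a
  chloride contribution → 0.3679 μm/a
  total first-year rate 3.313 μm/a

r_corr = 3.31 μm/a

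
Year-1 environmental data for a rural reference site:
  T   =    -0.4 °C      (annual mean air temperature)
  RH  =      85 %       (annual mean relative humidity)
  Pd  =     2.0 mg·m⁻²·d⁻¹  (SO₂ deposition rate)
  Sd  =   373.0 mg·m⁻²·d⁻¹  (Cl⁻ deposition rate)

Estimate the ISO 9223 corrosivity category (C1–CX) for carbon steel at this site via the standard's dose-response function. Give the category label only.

carbon steel: T≤10 °C ⇒ hinge +0.150·(-0.4−10) = -1.5600
  SO₂ term: 1.77·2.0^0.52·exp(0.02·85-1.5600) = 2.92
  Cl⁻ term: 0.102·373.0^0.62·exp(0.033·85+0.04·-0.4) = 65.21
  r_corr = 2.92 + 65.21 = 68.13 μm/a
68.1 μm/a falls in (50, 80] for carbon steel → category C4

C4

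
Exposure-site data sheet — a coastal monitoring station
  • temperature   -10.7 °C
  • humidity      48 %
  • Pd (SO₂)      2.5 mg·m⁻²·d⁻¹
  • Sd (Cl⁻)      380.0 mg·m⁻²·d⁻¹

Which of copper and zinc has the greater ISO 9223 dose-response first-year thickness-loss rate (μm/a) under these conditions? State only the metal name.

zinc

copper: f(T) = +0.126·(T−10) [T≤10 °C] = -2.6082
  sulphur-dioxide contribution → 0.008413 μm/a
  chloride contribution → 0.1698 μm/a
  total first-year rate 0.1782 μm/a
zinc: T≤10 °C ⇒ hinge +0.038·(-10.7−10) = -0.7866
  sulphur-dioxide contribution → 0.07998 μm/a
  chloride contribution → 0.3057 μm/a
  ⇒ r_corr(zinc) = 0.3857 μm/a
Ordering by μm/a: zinc (0.386) > copper (0.178)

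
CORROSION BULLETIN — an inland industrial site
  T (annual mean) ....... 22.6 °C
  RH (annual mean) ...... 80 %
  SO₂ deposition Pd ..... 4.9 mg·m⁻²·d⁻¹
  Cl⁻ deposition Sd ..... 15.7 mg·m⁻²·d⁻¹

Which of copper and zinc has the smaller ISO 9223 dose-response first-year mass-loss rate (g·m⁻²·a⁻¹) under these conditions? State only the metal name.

zinc

copper: temperature factor f = -0.080·(12.6) = -1.0080
  SO₂ term: 0.0053·4.9^0.26·exp(0.059·80-1.0080) = 0.328
  Sd branch = 0.01025·Sd^0.27·e^(0.036·RH+0.049·T) = 1.162 μm/a
  sum: 0.328 + 1.162 → r_corr = 1.49 μm/a
  mass loss = 1.49 μm/a × 8.96 g/cm³ = 13.35 g·m⁻²·a⁻¹
zinc: f(T) = -0.071·(T−10) [T>10 °C] = -0.8946
  Pd branch = 0.0129·Pd^0.44·e^(0.046·RH+f) = 0.4207 μm/a
  Cl⁻ term: 0.0175·15.7^0.57·exp(0.008·80+0.085·22.6) = 1.089
  r_corr = 0.4207 + 1.089 = 1.509 μm/a
  mass loss = 1.509 μm/a × 7.14 g/cm³ = 10.78 g·m⁻²·a⁻¹
Ordering by g·m⁻²·a⁻¹: copper (13.4) > zinc (10.8)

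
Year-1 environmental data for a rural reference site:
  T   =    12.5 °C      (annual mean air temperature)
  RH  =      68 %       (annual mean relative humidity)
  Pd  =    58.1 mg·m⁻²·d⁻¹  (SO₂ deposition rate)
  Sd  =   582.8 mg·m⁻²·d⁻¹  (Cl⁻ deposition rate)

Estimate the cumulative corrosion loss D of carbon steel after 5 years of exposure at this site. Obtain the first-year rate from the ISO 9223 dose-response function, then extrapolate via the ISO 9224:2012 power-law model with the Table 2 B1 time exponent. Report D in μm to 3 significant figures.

D(5) = 306 μm

carbon steel: T>10 °C ⇒ hinge -0.054·(12.5−10) = -0.1350
  sulphur-dioxide contribution → 49.81 μm/a
  chloride contribution → 82.21 μm/a
  ⇒ r_corr(carbon steel) = 132 μm/a
Power-law: D(5) = r_corr · 5^0.523
  D(5) = 132 × 5^0.523 = 132 × 2.32 = 306.3 μm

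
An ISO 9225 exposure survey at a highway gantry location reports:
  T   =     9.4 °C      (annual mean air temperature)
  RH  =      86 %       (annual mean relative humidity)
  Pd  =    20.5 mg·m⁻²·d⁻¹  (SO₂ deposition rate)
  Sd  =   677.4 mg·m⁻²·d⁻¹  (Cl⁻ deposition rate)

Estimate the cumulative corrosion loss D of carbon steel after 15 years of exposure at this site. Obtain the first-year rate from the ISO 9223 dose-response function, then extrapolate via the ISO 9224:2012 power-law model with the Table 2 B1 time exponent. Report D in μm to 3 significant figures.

D(15) = 774 μm

carbon steel: T≤10 °C ⇒ hinge +0.150·(9.4−10) = -0.0900
  Pd branch = 1.77·Pd^0.52·e^(0.02·RH+f) = 43.45 μm/a
  Cl⁻ term: 0.102·677.4^0.62·exp(0.033·86+0.04·9.4) = 144.4
  sum: 43.45 + 144.4 → r_corr = 187.8 μm/a
Long-term exponent b (ISO 9224 Table 2, B1) = 0.523
  D(15) = 187.8 × 15^0.523 = 187.8 × 4.122 = 774.3 μm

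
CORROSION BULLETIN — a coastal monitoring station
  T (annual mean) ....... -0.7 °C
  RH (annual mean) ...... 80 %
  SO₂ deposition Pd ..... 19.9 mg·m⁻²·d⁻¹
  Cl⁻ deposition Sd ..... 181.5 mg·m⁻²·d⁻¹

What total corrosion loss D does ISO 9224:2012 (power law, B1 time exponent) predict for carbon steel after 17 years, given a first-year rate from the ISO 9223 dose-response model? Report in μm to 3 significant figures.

carbon steel: T≤10 °C ⇒ hinge +0.150·(-0.7−10) = -1.6050
  SO₂ term: 1.77·19.9^0.52·exp(0.02·80-1.6050) = 8.341
  Sd branch = 0.102·Sd^0.62·e^(0.033·RH+0.04·T) = 34.95 μm/a
  sum: 8.341 + 34.95 → r_corr = 43.29 μm/a
Long-term exponent b (ISO 9224 Table 2, B1) = 0.523
  D(17) = 43.29 × 17^0.523 = 43.29 × 4.401 = 190.5 μm

D(17) = 191 μm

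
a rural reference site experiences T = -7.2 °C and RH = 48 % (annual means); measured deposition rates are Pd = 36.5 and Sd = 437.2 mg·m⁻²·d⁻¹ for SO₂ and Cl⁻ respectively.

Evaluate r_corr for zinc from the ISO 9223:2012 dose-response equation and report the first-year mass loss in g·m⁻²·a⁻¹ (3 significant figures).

zinc: temperature factor f = +0.038·(-17.2) = -0.6536
  Pd branch = 0.0129·Pd^0.44·e^(0.046·RH+f) = 0.2972 μm/a
  Cl⁻ term: 0.0175·437.2^0.57·exp(0.008·48+0.085·-7.2) = 0.4459
  r_corr = 0.2972 + 0.4459 = 0.7431 μm/a
Convert to mass loss: 0.7431 μm/a × 7.14 g/cm³ = 5.306 g·m⁻²·a⁻¹

r_corr = 5.31 g·m⁻²·a⁻¹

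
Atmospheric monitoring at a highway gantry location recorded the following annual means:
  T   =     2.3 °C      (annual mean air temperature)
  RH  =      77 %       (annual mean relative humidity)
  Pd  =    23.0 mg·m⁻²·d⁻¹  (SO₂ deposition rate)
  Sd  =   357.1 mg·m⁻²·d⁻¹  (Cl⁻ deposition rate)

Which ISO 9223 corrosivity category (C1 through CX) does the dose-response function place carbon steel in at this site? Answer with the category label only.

carbon steel: temperature factor f = +0.150·(-7.7) = -1.1550
  Pd branch = 1.77·Pd^0.52·e^(0.02·RH+f) = 13.28 μm/a
  Sd branch = 0.102·Sd^0.62·e^(0.033·RH+0.04·T) = 54.3 μm/a
  r_corr = 13.28 + 54.3 = 67.59 μm/a
67.6 μm/a falls in (50, 80] for carbon steel → category C4

C4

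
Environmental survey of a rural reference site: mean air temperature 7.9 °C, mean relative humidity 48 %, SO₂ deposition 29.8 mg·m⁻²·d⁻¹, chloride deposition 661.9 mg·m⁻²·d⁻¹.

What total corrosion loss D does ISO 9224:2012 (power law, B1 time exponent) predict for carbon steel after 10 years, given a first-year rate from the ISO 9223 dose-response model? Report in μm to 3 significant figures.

D(10) = 193 μm

carbon steel: f(T) = +0.150·(T−10) [T≤10 °C] = -0.3150
  SO₂ term: 1.77·29.8^0.52·exp(0.02·48-0.3150) = 19.71
  Sd branch = 0.102·Sd^0.62·e^(0.033·RH+0.04·T) = 38.25 μm/a
  r_corr = 19.71 + 38.25 = 57.96 μm/a
Long-term exponent b (ISO 9224 Table 2, B1) = 0.523
  D(10) = 57.96 × 10^0.523 = 57.96 × 3.334 = 193.3 μm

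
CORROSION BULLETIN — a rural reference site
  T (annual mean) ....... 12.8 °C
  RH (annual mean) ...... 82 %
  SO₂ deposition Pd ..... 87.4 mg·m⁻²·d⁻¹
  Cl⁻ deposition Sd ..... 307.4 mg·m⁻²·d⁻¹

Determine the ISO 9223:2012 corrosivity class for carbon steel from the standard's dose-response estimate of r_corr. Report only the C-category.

C5

carbon steel: temperature factor f = -0.054·(2.8) = -0.1512
  sulphur-dioxide contribution → 80.19 μm/a
  chloride contribution → 88.83 μm/a
  total first-year rate 169 μm/a
169 μm/a falls in (80, 200] for carbon steel → category C5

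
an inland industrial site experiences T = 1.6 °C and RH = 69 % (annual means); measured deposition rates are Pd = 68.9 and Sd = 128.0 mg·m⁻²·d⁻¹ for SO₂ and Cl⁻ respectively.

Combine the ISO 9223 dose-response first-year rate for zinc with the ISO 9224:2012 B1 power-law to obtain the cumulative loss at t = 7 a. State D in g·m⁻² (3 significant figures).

zinc: f(T) = +0.038·(T−10) [T≤10 °C] = -0.3192
  Pd branch = 0.0129·Pd^0.44·e^(0.046·RH+f) = 1.443 μm/a
  Sd branch = 0.0175·Sd^0.57·e^(0.008·RH+0.085·T) = 0.5533 μm/a
  r_corr = 1.443 + 0.5533 = 1.996 μm/a
ISO 9224: D(t) = r_corr · t^b with b = 0.813 (zinc, B1)
  D(7) = 1.996 × 7^0.813 = 1.996 × 4.865 = 9.711 μm
  Mass loss = 9.711 μm × 7.14 g/cm³ = 69.34 g·m⁻²

D(7) = 69.3 g·m⁻²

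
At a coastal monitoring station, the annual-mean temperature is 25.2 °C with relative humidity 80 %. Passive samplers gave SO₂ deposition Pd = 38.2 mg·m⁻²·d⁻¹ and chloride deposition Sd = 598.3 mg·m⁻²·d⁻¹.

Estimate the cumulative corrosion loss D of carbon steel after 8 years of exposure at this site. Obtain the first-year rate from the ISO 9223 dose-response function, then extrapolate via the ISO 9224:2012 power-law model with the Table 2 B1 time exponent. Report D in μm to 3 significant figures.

carbon steel: f(T) = -0.054·(T−10) [T>10 °C] = -0.8208
  Pd branch = 1.77·Pd^0.52·e^(0.02·RH+f) = 25.65 μm/a
  Sd branch = 0.102·Sd^0.62·e^(0.033·RH+0.04·T) = 206.3 μm/a
  r_corr = 25.65 + 206.3 = 232 μm/a
Long-term exponent b (ISO 9224 Table 2, B1) = 0.523
  D(8) = 232 × 8^0.523 = 232 × 2.967 = 688.3 μm

D(8) = 688 μm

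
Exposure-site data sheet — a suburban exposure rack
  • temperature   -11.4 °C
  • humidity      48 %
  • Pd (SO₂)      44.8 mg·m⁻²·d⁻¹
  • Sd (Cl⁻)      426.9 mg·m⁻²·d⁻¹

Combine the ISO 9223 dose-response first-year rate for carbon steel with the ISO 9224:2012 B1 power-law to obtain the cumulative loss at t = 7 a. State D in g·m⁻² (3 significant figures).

D(7) = 322 g·m⁻²

carbon steel: T≤10 °C ⇒ hinge +0.150·(-11.4−10) = -3.2100
  SO₂ term: 1.77·44.8^0.52·exp(0.02·48-3.2100) = 1.347
  Cl⁻ term: 0.102·426.9^0.62·exp(0.033·48+0.04·-11.4) = 13.47
  r_corr = 1.347 + 13.47 = 14.81 μm/a
ISO 9224: D(t) = r_corr · t^b with b = 0.523 (carbon steel, B1)
  D(7) = 14.81 × 7^0.523 = 14.81 × 2.767 = 40.99 μm
  Mass loss = 40.99 μm × 7.85 g/cm³ = 321.8 g·m⁻²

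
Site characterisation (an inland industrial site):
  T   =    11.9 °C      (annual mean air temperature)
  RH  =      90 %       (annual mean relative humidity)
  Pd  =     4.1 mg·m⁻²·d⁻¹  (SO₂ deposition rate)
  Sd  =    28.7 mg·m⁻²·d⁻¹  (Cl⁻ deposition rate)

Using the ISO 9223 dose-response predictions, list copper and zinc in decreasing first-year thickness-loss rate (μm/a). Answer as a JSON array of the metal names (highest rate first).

copper: f(T) = -0.080·(T−10) [T>10 °C] = -0.1520
  Pd branch = 0.0053·Pd^0.26·e^(0.059·RH+f) = 1.33 μm/a
  Sd branch = 0.01025·Sd^0.27·e^(0.036·RH+0.049·T) = 1.161 μm/a
  r_corr = 1.33 + 1.161 = 2.49 μm/a
zinc: temperature factor f = -0.071·(1.9) = -0.1349
  Pd branch = 0.0129·Pd^0.44·e^(0.046·RH+f) = 1.317 μm/a
  Cl⁻ term: 0.0175·28.7^0.57·exp(0.008·90+0.085·11.9) = 0.6699
  sum: 1.317 + 0.6699 → r_corr = 1.987 μm/a
Ordering by μm/a: copper (2.49) > zinc (1.99)

["copper", "zinc"]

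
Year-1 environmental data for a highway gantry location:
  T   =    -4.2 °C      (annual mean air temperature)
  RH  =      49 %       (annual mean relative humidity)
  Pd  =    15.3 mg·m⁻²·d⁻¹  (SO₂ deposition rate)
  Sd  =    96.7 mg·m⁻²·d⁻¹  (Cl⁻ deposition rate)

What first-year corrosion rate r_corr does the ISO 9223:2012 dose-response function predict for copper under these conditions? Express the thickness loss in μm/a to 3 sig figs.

r_corr = 0.200 μm/a

copper: temperature factor f = +0.126·(-14.2) = -1.7892
  SO₂ term: 0.0053·15.3^0.26·exp(0.059·49-1.7892) = 0.03242
  Sd branch = 0.01025·Sd^0.27·e^(0.036·RH+0.049·T) = 0.1673 μm/a
  r_corr = 0.03242 + 0.1673 = 0.1997 μm/a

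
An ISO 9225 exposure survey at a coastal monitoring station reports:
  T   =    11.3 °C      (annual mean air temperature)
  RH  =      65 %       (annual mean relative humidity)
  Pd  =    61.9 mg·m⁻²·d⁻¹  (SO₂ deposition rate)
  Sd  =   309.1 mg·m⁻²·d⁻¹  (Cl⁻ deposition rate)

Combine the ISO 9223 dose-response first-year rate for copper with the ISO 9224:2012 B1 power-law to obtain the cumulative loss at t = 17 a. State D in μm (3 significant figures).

D(17) = 10.0 μm

copper: f(T) = -0.080·(T−10) [T>10 °C] = -0.1040
  SO₂ term: 0.0053·61.9^0.26·exp(0.059·65-0.1040) = 0.6464
  Sd branch = 0.01025·Sd^0.27·e^(0.036·RH+0.049·T) = 0.8705 μm/a
  sum: 0.6464 + 0.8705 → r_corr = 1.517 μm/a
ISO 9224: D(t) = r_corr · t^b with b = 0.667 (copper, B1)
  D(17) = 1.517 × 17^0.667 = 1.517 × 6.618 = 10.04 μm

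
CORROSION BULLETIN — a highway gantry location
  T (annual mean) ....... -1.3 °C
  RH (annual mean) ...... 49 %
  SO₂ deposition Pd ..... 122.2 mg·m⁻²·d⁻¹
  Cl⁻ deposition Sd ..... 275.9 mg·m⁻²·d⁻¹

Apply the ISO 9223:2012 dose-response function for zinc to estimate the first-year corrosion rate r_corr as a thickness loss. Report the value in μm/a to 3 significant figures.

zinc: f(T) = +0.038·(T−10) [T≤10 °C] = -0.4294
  sulphur-dioxide contribution → 0.6627 μm/a
  chloride contribution → 0.5708 μm/a
  total first-year rate 1.234 μm/a

r_corr = 1.23 μm/a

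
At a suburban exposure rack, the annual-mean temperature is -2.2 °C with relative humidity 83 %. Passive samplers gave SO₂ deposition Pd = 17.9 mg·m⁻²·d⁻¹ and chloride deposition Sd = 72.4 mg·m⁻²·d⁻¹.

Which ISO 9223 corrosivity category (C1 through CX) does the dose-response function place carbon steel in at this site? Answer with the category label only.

carbon steel: f(T) = +0.150·(T−10) [T≤10 °C] = -1.8300
  Pd branch = 1.77·Pd^0.52·e^(0.02·RH+f) = 6.693 μm/a
  Sd branch = 0.102·Sd^0.62·e^(0.033·RH+0.04·T) = 20.56 μm/a
  r_corr = 6.693 + 20.56 = 27.25 μm/a
ISO 9223 Table 2 (carbon steel): 25 < 27.2 ≤ 50 μm/a ⇒ C3

C3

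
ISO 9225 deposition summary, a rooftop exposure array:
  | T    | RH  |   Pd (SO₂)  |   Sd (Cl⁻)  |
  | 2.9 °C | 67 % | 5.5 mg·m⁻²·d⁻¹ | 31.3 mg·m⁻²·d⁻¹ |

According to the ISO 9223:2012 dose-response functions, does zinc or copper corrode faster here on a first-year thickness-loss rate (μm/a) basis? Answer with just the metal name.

zinc: T≤10 °C ⇒ hinge +0.038·(2.9−10) = -0.2698
  sulphur-dioxide contribution → 0.4546 μm/a
  chloride contribution → 0.2725 μm/a
  ⇒ r_corr(zinc) = 0.7271 μm/a
copper: temperature factor f = +0.126·(-7.1) = -0.8946
  sulphur-dioxide contribution → 0.1758 μm/a
  chloride contribution → 0.334 μm/a
  total first-year rate 0.5098 μm/a
Ordering by μm/a: zinc (0.727) > copper (0.51)

zinc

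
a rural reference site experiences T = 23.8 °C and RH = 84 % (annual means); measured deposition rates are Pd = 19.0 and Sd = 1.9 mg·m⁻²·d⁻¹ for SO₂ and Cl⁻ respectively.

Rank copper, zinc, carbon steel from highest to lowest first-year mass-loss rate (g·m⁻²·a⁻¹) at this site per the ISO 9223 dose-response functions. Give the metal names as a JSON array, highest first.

copper: T>10 °C ⇒ hinge -0.080·(23.8−10) = -1.1040
  sulphur-dioxide contribution → 0.5366 μm/a
  chloride contribution → 0.8049 μm/a
  total first-year rate 1.342 μm/a
  mass loss = 1.342 μm/a × 8.96 g/cm³ = 12.02 g·m⁻²·a⁻¹
zinc: f(T) = -0.071·(T−10) [T>10 °C] = -0.9798
  sulphur-dioxide contribution → 0.843 μm/a
  chloride contribution → 0.3736 μm/a
  total first-year rate 1.217 μm/a
  mass loss = 1.217 μm/a × 7.14 g/cm³ = 8.686 g·m⁻²·a⁻¹
carbon steel: f(T) = -0.054·(T−10) [T>10 °C] = -0.7452
  sulphur-dioxide contribution → 20.84 μm/a
  chloride contribution → 6.291 μm/a
  ⇒ r_corr(carbon steel) = 27.13 μm/a
  mass loss = 27.13 μm/a × 7.85 g/cm³ = 213 g·m⁻²·a⁻¹
Ordering by g·m⁻²·a⁻¹: carbon steel (213) > copper (12) > zinc (8.69)

["carbon steel", "copper", "zinc"]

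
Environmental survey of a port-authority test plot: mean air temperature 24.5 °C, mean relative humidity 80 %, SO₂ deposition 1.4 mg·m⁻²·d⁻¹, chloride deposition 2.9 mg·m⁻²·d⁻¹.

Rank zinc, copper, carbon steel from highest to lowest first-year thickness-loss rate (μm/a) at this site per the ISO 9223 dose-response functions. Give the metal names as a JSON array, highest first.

zinc: f(T) = -0.071·(T−10) [T>10 °C] = -1.0295
  sulphur-dioxide contribution → 0.2118 μm/a
  chloride contribution → 0.4886 μm/a
  ⇒ r_corr(zinc) = 0.7004 μm/a
copper: f(T) = -0.080·(T−10) [T>10 °C] = -1.1600
  sulphur-dioxide contribution → 0.2034 μm/a
  chloride contribution → 0.8086 μm/a
  total first-year rate 1.012 μm/a
carbon steel: f(T) = -0.054·(T−10) [T>10 °C] = -0.7830
  sulphur-dioxide contribution → 4.773 μm/a
  chloride contribution → 7.369 μm/a
  total first-year rate 12.14 μm/a
Ordering by μm/a: carbon steel (12.1) > copper (1.01) > zinc (0.7)

["carbon steel", "copper", "zinc"]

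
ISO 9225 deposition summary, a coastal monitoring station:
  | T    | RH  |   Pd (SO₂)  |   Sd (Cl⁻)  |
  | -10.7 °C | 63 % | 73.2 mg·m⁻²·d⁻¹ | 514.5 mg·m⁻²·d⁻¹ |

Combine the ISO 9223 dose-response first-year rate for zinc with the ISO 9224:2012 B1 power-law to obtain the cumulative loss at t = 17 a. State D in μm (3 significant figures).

D(17) = 11.2 μm

zinc: T≤10 °C ⇒ hinge +0.038·(-10.7−10) = -0.7866
  Pd branch = 0.0129·Pd^0.44·e^(0.046·RH+f) = 0.7046 μm/a
  Sd branch = 0.0175·Sd^0.57·e^(0.008·RH+0.085·T) = 0.4097 μm/a
  r_corr = 0.7046 + 0.4097 = 1.114 μm/a
Power-law: D(17) = r_corr · 17^0.813
  D(17) = 1.114 × 17^0.813 = 1.114 × 10.01 = 11.15 μm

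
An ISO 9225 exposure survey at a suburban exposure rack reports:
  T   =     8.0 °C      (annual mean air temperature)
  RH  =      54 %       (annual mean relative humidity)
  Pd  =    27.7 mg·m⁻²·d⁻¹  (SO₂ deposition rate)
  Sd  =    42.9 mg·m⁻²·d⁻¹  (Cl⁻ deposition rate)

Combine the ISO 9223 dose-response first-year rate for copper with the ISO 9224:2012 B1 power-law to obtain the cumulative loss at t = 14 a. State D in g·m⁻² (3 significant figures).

copper: T≤10 °C ⇒ hinge +0.126·(8.0−10) = -0.2520
  SO₂ term: 0.0053·27.7^0.26·exp(0.059·54-0.2520) = 0.2363
  Sd branch = 0.01025·Sd^0.27·e^(0.036·RH+0.049·T) = 0.2924 μm/a
  r_corr = 0.2363 + 0.2924 = 0.5288 μm/a
ISO 9224: D(t) = r_corr · t^b with b = 0.667 (copper, B1)
  D(14) = 0.5288 × 14^0.667 = 0.5288 × 5.814 = 3.074 μm
  Mass loss = 3.074 μm × 8.96 g/cm³ = 27.54 g·m⁻²

D(14) = 27.5 g·m⁻²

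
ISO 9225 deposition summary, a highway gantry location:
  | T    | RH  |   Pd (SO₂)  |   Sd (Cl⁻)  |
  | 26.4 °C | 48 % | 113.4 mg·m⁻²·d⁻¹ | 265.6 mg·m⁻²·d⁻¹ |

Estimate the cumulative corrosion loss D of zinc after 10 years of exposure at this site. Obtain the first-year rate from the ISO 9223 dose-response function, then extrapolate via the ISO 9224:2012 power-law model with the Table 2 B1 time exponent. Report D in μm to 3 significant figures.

zinc: f(T) = -0.071·(T−10) [T>10 °C] = -1.1644
  SO₂ term: 0.0129·113.4^0.44·exp(0.046·48-1.1644) = 0.2937
  Cl⁻ term: 0.0175·265.6^0.57·exp(0.008·48+0.085·26.4) = 5.837
  sum: 0.2937 + 5.837 → r_corr = 6.13 μm/a
ISO 9224: D(t) = r_corr · t^b with b = 0.813 (zinc, B1)
  D(10) = 6.13 × 10^0.813 = 6.13 × 6.501 = 39.86 μm

D(10) = 39.9 μm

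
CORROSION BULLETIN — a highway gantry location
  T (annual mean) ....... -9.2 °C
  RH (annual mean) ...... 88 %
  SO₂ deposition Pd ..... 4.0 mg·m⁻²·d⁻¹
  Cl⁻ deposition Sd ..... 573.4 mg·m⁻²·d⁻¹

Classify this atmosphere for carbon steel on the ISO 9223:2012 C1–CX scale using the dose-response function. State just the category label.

carbon steel: f(T) = +0.150·(T−10) [T≤10 °C] = -2.8800
  SO₂ term: 1.77·4.0^0.52·exp(0.02·88-2.8800) = 1.188
  Sd branch = 0.102·Sd^0.62·e^(0.033·RH+0.04·T) = 66.1 μm/a
  r_corr = 1.188 + 66.1 = 67.29 μm/a
67.3 μm/a falls in (50, 80] for carbon steel → category C4

C4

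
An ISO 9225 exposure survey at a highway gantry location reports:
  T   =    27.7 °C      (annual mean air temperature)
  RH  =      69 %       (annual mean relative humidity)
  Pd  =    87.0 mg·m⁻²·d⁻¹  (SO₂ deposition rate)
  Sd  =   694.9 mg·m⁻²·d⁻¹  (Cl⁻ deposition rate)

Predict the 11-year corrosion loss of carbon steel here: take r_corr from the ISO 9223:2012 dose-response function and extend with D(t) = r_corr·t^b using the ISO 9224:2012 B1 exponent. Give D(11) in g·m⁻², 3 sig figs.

carbon steel: T>10 °C ⇒ hinge -0.054·(27.7−10) = -0.9558
  SO₂ term: 1.77·87.0^0.52·exp(0.02·69-0.9558) = 27.59
  Cl⁻ term: 0.102·694.9^0.62·exp(0.033·69+0.04·27.7) = 174.1
  sum: 27.59 + 174.1 → r_corr = 201.6 μm/a
ISO 9224: D(t) = r_corr · t^b with b = 0.523 (carbon steel, B1)
  D(11) = 201.6 × 11^0.523 = 201.6 × 3.505 = 706.7 μm
  Mass loss = 706.7 μm × 7.85 g/cm³ = 5548 g·m⁻²

D(11) = 5.55e+03 g·m⁻²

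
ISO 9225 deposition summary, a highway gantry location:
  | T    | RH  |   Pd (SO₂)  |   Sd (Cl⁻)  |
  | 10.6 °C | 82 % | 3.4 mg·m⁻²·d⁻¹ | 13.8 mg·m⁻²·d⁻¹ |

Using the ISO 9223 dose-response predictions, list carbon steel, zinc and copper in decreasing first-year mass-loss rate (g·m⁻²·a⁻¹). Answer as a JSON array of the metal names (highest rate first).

["carbon steel", "copper", "zinc"]

carbon steel: temperature factor f = -0.054·(0.6) = -0.0324
  SO₂ term: 1.77·3.4^0.52·exp(0.02·82-0.0324) = 16.69
  Sd branch = 0.102·Sd^0.62·e^(0.033·RH+0.04·T) = 11.88 μm/a
  r_corr = 16.69 + 11.88 = 28.57 μm/a
  mass loss = 28.57 μm/a × 7.85 g/cm³ = 224.3 g·m⁻²·a⁻¹
zinc: T>10 °C ⇒ hinge -0.071·(10.6−10) = -0.0426
  SO₂ term: 0.0129·3.4^0.44·exp(0.046·82-0.0426) = 0.9207
  Sd branch = 0.0175·Sd^0.57·e^(0.008·RH+0.085·T) = 0.3707 μm/a
  r_corr = 0.9207 + 0.3707 = 1.291 μm/a
  mass loss = 1.291 μm/a × 7.14 g/cm³ = 9.22 g·m⁻²·a⁻¹
copper: f(T) = -0.080·(T−10) [T>10 °C] = -0.0480
  Pd branch = 0.0053·Pd^0.26·e^(0.059·RH+f) = 0.8765 μm/a
  Sd branch = 0.01025·Sd^0.27·e^(0.036·RH+0.049·T) = 0.67 μm/a
  sum: 0.8765 + 0.67 → r_corr = 1.546 μm/a
  mass loss = 1.546 μm/a × 8.96 g/cm³ = 13.86 g·m⁻²·a⁻¹
Ordering by g·m⁻²·a⁻¹: carbon steel (224) > copper (13.9) > zinc (9.22)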